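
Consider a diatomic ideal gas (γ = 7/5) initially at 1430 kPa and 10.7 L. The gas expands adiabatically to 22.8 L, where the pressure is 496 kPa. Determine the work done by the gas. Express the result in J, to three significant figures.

Adiabatic: W = (P₁V₁ − P₂V₂)/(γ − 1) with γ = 7/5.
P₁V₁ = 15301 J, P₂V₂ = 11309 J.
W = (15301 − 11309) / 0.4 = 9980 J.

W ≈ 9980 J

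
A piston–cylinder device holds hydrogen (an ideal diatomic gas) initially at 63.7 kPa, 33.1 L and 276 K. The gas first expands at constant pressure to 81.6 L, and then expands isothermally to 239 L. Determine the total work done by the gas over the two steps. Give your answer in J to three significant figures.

Step 1 (isobaric): W = PΔV = (63.7 kPa)(81.6 − 33.1 L) = 3089 J.
After step 1: P = 63.7 kPa, V = 81.6 L, T = 680.4 K.
Step 2 (isothermal): W = P₁V₁ ln(V₂/V₁) = (5198) ln(239/81.6) = 5586 J.
W_total = 3089 + 5586 = 8675 J.

W_total ≈ 8680 J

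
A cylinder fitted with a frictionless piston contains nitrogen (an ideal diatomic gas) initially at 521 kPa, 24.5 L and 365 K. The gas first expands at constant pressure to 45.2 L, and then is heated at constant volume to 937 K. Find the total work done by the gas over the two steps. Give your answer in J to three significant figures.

Step 1 (isobaric): W = PΔV = (521 kPa)(45.2 − 24.5 L) = 10785 J.
Step 2 (isochoric): W = 0 (constant volume).
W_total = 10785 + 0 = 10785 J.

W_total ≈ 10800 J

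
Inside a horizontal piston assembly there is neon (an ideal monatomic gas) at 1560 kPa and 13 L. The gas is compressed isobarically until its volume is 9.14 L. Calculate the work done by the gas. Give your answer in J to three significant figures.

Isobaric: W = P ΔV.
W = (1560 kPa)(9.14 − 13 L) = (1560)(-3.86) = -6022 J.

W ≈ -6020 J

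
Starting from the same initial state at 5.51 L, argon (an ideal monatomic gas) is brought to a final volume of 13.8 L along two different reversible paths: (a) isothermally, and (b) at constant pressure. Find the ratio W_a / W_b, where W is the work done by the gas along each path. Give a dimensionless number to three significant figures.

Path (a) isothermal: W = P₁V₁ ln(V₂/V₁) → W_a/(P₁V₁) = 0.9181.
Path (b) isobaric: W = P₁(V₂ − V₁) → W_b/(P₁V₁) = 1.505.
W_a / W_b = 0.9181 / 1.505 = 0.6102.

W_a / W_b ≈ 0.610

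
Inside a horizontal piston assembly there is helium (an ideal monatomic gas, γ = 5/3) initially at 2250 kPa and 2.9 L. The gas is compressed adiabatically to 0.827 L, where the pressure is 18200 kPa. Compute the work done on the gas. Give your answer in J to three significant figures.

Adiabatic: W = (P₁V₁ − P₂V₂)/(γ − 1) with γ = 5/3.
P₁V₁ = 6525 J, P₂V₂ = 15051 J.
W = (6525 − 15051) / 0.6667 = -12790 J.
Work on gas = −W_by = 12790 J.

W ≈ 12800 J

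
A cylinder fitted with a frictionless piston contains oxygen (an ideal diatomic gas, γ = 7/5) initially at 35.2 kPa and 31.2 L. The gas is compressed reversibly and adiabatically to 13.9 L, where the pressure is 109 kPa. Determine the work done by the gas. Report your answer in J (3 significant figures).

W ≈ -1040 J

Adiabatic: W = (P₁V₁ − P₂V₂)/(γ − 1) with γ = 7/5.
P₁V₁ = 1098 J, P₂V₂ = 1515 J.
W = (1098 − 1515) / 0.4 = -1042 J.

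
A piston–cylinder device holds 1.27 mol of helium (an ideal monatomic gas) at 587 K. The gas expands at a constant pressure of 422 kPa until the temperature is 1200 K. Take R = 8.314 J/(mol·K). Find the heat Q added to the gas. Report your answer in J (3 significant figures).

Isobaric: W = nRΔT = (1.27)(8.314)(613) = 6473 J.
ΔU = nCᵥΔT with Cᵥ = 3R/2: ΔU = (1.27)(12.47)(613) = 9709 J.
Q = ΔU + W = 9709 + 6473 = 16181 J.

Q ≈ 16200 J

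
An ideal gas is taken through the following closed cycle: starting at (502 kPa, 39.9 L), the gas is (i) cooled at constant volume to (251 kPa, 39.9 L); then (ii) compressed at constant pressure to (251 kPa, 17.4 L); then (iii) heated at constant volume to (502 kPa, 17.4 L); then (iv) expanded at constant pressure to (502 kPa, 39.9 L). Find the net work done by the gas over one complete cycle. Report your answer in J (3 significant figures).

Constant-volume legs do no work.
W(ii) = (251)(17.4 − 39.9) = -5648 J; W(iv) = (502)(39.9 − 17.4) = 11295 J.
W_net = -5648 + 11295 = 5648 J (the clockwise enclosed area).

W_net ≈ 5650 J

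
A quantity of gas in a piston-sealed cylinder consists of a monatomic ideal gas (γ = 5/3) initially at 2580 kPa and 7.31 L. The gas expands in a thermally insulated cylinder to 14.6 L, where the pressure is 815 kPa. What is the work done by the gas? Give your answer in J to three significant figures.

Adiabatic: W = (P₁V₁ − P₂V₂)/(γ − 1) with γ = 5/3.
P₁V₁ = 18860 J, P₂V₂ = 11899 J.
W = (18860 − 11899) / 0.6667 = 10441 J.

W ≈ 10400 J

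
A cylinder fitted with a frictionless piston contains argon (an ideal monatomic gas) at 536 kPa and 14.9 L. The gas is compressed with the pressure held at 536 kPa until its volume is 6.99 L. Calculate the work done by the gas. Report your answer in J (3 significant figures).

W ≈ -4240 J

Isobaric: W = P ΔV.
W = (536 kPa)(6.99 − 14.9 L) = (536)(-7.91) = -4240 J.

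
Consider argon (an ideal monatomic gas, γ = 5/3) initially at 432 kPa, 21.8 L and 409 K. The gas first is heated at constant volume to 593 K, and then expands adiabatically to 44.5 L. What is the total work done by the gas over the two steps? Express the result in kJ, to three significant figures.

W_total ≈ 7.75 kJ

Step 1 (isochoric): W = 0 (constant volume).
After step 1: P = 626.3 kPa (V unchanged).
Step 2 (adiabatic): W = (P₁V₁ − P₂V₂)/(γ−1) = (13654 − 8485)/0.667 = 7754 J.
W_total = 0 + 7754 = 7754 J.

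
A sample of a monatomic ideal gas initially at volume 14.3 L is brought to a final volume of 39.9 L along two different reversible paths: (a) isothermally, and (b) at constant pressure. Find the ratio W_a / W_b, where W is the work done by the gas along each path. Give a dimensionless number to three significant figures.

W_a / W_b ≈ 0.573

Path (a) isothermal: W = P₁V₁ ln(V₂/V₁) → W_a/(P₁V₁) = 1.026.
Path (b) isobaric: W = P₁(V₂ − V₁) → W_b/(P₁V₁) = 1.79.
W_a / W_b = 1.026 / 1.79 = 0.5732.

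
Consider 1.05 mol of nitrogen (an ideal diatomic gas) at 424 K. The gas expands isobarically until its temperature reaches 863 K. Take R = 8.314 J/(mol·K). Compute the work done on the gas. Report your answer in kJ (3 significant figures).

Isobaric: W = P ΔV = nR ΔT.
W = (1.05)(8.314)(863 − 424) = 3832 J.
Work on gas = −W_by = -3832 J.

W ≈ -3.83 kJ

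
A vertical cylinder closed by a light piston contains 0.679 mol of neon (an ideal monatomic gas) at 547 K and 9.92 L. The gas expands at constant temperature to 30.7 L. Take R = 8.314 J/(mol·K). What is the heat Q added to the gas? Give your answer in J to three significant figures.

Q ≈ 3490 J

Isothermal ⇒ ΔU = 0, so Q = W = nRT ln(V₂/V₁).
Q = (0.679)(8.314)(547) ln(30.7/9.92) = 3088 × 1.13 = 3488 J.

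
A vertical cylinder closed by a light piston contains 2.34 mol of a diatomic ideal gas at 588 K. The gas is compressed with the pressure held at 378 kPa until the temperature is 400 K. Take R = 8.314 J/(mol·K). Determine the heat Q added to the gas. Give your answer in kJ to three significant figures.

Q ≈ -12.8 kJ

Isobaric: W = nRΔT = (2.34)(8.314)(-188) = -3657 J.
ΔU = nCᵥΔT with Cᵥ = 5R/2: ΔU = (2.34)(20.79)(-188) = -9144 J.
Q = ΔU + W = -9144 − 3657 = -12801 J.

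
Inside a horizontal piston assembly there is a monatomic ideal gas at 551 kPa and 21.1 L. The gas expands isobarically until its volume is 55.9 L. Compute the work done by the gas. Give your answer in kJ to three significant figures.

W ≈ 19.2 kJ

Isobaric: W = P ΔV.
W = (551 kPa)(55.9 − 21.1 L) = (551)(34.8) = 19175 J.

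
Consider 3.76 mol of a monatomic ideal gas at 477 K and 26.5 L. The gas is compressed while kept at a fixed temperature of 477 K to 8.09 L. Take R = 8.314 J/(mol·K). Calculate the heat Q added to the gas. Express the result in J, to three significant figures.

Q ≈ -17700 J

Isothermal ⇒ ΔU = 0, so Q = W = nRT ln(V₂/V₁).
Q = (3.76)(8.314)(477) ln(8.09/26.5) = 14911 × -1.187 = -17693 J.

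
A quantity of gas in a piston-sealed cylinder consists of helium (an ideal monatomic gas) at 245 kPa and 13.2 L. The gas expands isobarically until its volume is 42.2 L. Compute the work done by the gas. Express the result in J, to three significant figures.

W ≈ 7110 J

Isobaric: W = P ΔV.
W = (245 kPa)(42.2 − 13.2 L) = (245)(29) = 7105 J.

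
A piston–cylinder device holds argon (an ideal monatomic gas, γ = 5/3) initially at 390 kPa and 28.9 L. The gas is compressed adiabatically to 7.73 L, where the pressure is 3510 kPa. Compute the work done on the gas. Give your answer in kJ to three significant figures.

W ≈ 23.8 kJ

Adiabatic: W = (P₁V₁ − P₂V₂)/(γ − 1) with γ = 5/3.
P₁V₁ = 11271 J, P₂V₂ = 27132 J.
W = (11271 − 27132) / 0.6667 = -23792 J.
Work on gas = −W_by = 23792 J.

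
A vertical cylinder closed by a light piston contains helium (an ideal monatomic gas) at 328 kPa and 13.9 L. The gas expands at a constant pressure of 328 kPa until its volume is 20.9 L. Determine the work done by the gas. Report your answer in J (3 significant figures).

W ≈ 2300 J

Isobaric: W = P ΔV.
W = (328 kPa)(20.9 − 13.9 L) = (328)(7) = 2296 J.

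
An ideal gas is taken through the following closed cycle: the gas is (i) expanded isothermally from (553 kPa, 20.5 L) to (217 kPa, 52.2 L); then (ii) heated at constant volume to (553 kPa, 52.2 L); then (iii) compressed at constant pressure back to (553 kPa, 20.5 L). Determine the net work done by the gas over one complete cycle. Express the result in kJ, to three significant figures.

W_net ≈ -6.93 kJ

Leg (i): W = PᵢVᵢ ln(V_f/Vᵢ) = (11336) ln(52.2/20.5) = 10596 J.
Leg (ii): W = 0.
Leg (iii): W = PΔV = (553)(20.5 − 52.2) = -17530 J.
W_net = 10596 − 17530 = -6934 J.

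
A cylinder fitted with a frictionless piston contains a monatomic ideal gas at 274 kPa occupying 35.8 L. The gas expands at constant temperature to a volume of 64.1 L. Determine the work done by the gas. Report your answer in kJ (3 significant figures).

Isothermal: W = nRT ln(V₂/V₁) = P₁V₁ ln(V₂/V₁).
P₁V₁ = (274 kPa)(35.8 L) = 9809 J.
W = 9809 × ln(64.1/35.8) = 9809 × 0.5825
W_by_gas = 5714 J.

W ≈ 5.71 kJ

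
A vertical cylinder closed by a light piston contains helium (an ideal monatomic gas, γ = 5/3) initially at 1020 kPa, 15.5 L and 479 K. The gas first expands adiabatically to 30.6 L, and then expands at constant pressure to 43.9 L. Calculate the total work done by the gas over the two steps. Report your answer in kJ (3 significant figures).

Step 1 (adiabatic): W = (P₁V₁ − P₂V₂)/(γ−1) = (15810 − 10046)/0.667 = 8646 J.
After step 1: P = 328.3 kPa, V = 30.6 L, T = 304.4 K.
Step 2 (isobaric): W = PΔV = (328.3 kPa)(43.9 − 30.6 L) = 4367 J.
W_total = 8646 + 4367 = 13012 J.

W_total ≈ 13.0 kJ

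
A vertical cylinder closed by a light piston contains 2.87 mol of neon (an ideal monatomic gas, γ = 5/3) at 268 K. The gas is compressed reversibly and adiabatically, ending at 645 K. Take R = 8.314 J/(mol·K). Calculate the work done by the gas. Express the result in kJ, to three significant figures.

Adiabatic ⇒ Q = 0, so W_by = −ΔU = nCᵥ(T₁ − T₂).
Cᵥ = 3R/2 = 12.47 J/(mol·K).
W = (2.87)(12.47)(268 − 645) = -13493 J.

W ≈ -13.5 kJ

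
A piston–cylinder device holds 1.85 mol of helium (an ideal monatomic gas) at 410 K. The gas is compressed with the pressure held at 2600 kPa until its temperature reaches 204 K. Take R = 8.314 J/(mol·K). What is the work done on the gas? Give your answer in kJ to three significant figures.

Isobaric: W = P ΔV = nR ΔT.
W = (1.85)(8.314)(204 − 410) = -3168 J.
Work on gas = −W_by = 3168 J.

W ≈ 3.17 kJ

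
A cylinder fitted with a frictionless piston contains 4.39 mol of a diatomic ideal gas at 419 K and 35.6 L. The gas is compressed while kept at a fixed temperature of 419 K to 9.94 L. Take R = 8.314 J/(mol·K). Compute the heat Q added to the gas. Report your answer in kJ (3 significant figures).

Isothermal ⇒ ΔU = 0, so Q = W = nRT ln(V₂/V₁).
Q = (4.39)(8.314)(419) ln(9.94/35.6) = 15293 × -1.276 = -19510 J.

Q ≈ -19.5 kJ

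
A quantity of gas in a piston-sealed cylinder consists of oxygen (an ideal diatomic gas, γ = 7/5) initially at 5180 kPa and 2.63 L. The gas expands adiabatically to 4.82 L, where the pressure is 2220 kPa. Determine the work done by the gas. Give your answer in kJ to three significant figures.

W ≈ 7.31 kJ

Adiabatic: W = (P₁V₁ − P₂V₂)/(γ − 1) with γ = 7/5.
P₁V₁ = 13623 J, P₂V₂ = 10700 J.
W = (13623 − 10700) / 0.4 = 7307 J.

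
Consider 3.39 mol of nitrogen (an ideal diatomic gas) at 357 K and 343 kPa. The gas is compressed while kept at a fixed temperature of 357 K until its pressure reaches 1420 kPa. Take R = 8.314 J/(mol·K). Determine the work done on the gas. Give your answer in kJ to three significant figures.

Isothermal process: W = nRT ln(V₂/V₁) = nRT ln(P₁/P₂).
W = (3.39)(8.314)(357) × ln(343/1420)
  = 10062 × ln(0.2415) = 10062 × -1.421
W_by_gas = -14295 J; work on gas = −W_by = 14295 J.

W ≈ 14.3 kJ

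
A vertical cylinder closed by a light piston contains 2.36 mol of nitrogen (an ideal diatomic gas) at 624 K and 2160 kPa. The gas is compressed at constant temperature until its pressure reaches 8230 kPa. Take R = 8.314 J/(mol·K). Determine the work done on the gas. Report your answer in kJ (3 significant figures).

Isothermal process: W = nRT ln(V₂/V₁) = nRT ln(P₁/P₂).
W = (2.36)(8.314)(624) × ln(2160/8230)
  = 12244 × ln(0.2625) = 12244 × -1.338
W_by_gas = -16378 J; work on gas = −W_by = 16378 J.

W ≈ 16.4 kJ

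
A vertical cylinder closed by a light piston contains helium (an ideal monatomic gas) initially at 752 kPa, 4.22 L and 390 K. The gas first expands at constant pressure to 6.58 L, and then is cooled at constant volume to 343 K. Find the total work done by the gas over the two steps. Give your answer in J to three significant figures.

W_total ≈ 1770 J

Step 1 (isobaric): W = PΔV = (752 kPa)(6.58 − 4.22 L) = 1775 J.
Step 2 (isochoric): W = 0 (constant volume).
W_total = 1775 + 0 = 1775 J.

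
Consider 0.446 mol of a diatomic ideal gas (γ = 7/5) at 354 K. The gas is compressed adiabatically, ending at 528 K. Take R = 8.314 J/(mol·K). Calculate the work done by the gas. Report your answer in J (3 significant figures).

Adiabatic ⇒ Q = 0, so W_by = −ΔU = nCᵥ(T₁ − T₂).
Cᵥ = 5R/2 = 20.79 J/(mol·K).
W = (0.446)(20.79)(354 − 528) = -1613 J.

W ≈ -1610 J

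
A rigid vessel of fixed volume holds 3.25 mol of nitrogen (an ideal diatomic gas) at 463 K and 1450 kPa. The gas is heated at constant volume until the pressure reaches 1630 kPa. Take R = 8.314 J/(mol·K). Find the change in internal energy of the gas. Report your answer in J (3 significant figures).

ΔU ≈ 3880 J

Constant volume ⇒ W = 0, so Q = ΔU = nCᵥΔT with Cᵥ = 5R/2 = 20.79 J/(mol·K).
At constant V, T₂/T₁ = P₂/P₁ ⇒ ΔT = T₁(P₂/P₁ − 1) = 463·(1630/1450 − 1) = 57.48 K.
ΔU = (3.25)(20.79)(57.48) = 3883 J.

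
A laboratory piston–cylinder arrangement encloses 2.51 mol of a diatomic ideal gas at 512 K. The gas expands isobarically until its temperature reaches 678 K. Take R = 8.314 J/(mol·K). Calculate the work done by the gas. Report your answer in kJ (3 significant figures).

W ≈ 3.46 kJ

Isobaric: W = P ΔV = nR ΔT.
W = (2.51)(8.314)(678 − 512) = 3464 J.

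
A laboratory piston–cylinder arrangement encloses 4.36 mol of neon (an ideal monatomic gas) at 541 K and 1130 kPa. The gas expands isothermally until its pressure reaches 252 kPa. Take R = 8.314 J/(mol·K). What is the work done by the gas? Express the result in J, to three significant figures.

Isothermal process: W = nRT ln(V₂/V₁) = nRT ln(P₁/P₂).
W = (4.36)(8.314)(541) × ln(1130/252)
  = 19611 × ln(4.484) = 19611 × 1.501
W_by_gas = 29427 J.

W ≈ 29400 J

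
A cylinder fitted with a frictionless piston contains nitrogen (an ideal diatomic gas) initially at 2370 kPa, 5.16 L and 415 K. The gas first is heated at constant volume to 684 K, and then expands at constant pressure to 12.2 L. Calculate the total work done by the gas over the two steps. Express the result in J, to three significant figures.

Step 1 (isochoric): W = 0 (constant volume).
After step 1: P = 3906 kPa (V unchanged).
Step 2 (isobaric): W = PΔV = (3906 kPa)(12.2 − 5.16 L) = 27500 J.
W_total = 0 + 27500 = 27500 J.

W_total ≈ 27500 J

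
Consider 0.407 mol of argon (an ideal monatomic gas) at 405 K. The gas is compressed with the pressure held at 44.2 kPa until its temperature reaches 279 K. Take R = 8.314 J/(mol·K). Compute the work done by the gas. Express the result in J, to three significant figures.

Isobaric: W = P ΔV = nR ΔT.
W = (0.407)(8.314)(279 − 405) = -426.4 J.

W ≈ -426 J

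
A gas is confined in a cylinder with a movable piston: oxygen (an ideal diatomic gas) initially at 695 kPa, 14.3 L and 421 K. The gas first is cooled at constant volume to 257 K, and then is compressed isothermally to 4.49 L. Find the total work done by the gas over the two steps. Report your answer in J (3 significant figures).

Step 1 (isochoric): W = 0 (constant volume).
After step 1: P = 424.3 kPa (V unchanged).
Step 2 (isothermal): W = P₁V₁ ln(V₂/V₁) = (6067) ln(4.49/14.3) = -7028 J.
W_total = 0 − 7028 = -7028 J.

W_total ≈ -7030 J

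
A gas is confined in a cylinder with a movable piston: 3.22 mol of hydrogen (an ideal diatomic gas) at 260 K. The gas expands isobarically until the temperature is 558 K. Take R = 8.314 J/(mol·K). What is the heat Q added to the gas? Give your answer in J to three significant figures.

Isobaric: W = nRΔT = (3.22)(8.314)(298) = 7978 J.
ΔU = nCᵥΔT with Cᵥ = 5R/2: ΔU = (3.22)(20.79)(298) = 19944 J.
Q = ΔU + W = 19944 + 7978 = 27922 J.

Q ≈ 27900 J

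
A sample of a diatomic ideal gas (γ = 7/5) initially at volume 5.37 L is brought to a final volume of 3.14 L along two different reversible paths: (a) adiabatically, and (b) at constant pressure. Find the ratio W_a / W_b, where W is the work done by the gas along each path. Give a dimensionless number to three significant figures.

Path (a) adiabatic: W = P₁V₁(1 − (V₁/V₂)^(γ−1))/(γ−1) → W_a/(P₁V₁) = -0.5985.
Path (b) isobaric: W = P₁(V₂ − V₁) → W_b/(P₁V₁) = -0.4153.
W_a / W_b = -0.5985 / -0.4153 = 1.441.

W_a / W_b ≈ 1.44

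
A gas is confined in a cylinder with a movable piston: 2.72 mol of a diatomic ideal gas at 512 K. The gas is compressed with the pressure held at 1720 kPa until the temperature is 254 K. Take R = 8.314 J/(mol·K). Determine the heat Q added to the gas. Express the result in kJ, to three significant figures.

Q ≈ -20.4 kJ

Isobaric: W = nRΔT = (2.72)(8.314)(-258) = -5834 J.
ΔU = nCᵥΔT with Cᵥ = 5R/2: ΔU = (2.72)(20.79)(-258) = -14586 J.
Q = ΔU + W = -14586 − 5834 = -20421 J.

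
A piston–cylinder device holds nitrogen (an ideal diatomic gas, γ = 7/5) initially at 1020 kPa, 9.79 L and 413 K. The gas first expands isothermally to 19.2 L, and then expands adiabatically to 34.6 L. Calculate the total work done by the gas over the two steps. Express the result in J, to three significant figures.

W_total ≈ 12000 J

Step 1 (isothermal): W = P₁V₁ ln(V₂/V₁) = (9986) ln(19.2/9.79) = 6726 J.
After step 1: P = 520.1 kPa, V = 19.2 L, T = 413 K.
Step 2 (adiabatic): W = (P₁V₁ − P₂V₂)/(γ−1) = (9986 − 7890)/0.4 = 5240 J.
W_total = 6726 + 5240 = 11966 J.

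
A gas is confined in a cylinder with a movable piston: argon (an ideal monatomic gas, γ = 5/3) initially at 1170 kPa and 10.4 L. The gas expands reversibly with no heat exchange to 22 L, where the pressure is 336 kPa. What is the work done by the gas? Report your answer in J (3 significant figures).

Adiabatic: W = (P₁V₁ − P₂V₂)/(γ − 1) with γ = 5/3.
P₁V₁ = 12168 J, P₂V₂ = 7392 J.
W = (12168 − 7392) / 0.6667 = 7164 J.

W ≈ 7160 J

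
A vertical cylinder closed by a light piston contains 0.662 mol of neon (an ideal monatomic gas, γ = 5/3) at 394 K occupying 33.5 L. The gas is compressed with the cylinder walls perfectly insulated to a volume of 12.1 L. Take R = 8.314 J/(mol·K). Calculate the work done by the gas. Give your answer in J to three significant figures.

Adiabatic: TV^(γ−1) = const with γ = 5/3.
T₂ = T₁ (V₁/V₂)^(γ−1) = 394 × (33.5/12.1)^0.667 = 394 × 1.972 = 776.8 K.
W_by = nCᵥ(T₁ − T₂) = (0.662)(12.47)(394 − 776.8) = -3161 J.

W ≈ -3160 J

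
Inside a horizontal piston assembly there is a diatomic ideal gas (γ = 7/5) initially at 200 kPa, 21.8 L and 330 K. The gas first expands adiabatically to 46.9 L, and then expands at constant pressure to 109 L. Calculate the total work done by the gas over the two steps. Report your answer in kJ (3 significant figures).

W_total ≈ 7.13 kJ

Step 1 (adiabatic): W = (P₁V₁ − P₂V₂)/(γ−1) = (4360 − 3209)/0.4 = 2877 J.
After step 1: P = 68.43 kPa, V = 46.9 L, T = 242.9 K.
Step 2 (isobaric): W = PΔV = (68.43 kPa)(109 − 46.9 L) = 4249 J.
W_total = 2877 + 4249 = 7126 J.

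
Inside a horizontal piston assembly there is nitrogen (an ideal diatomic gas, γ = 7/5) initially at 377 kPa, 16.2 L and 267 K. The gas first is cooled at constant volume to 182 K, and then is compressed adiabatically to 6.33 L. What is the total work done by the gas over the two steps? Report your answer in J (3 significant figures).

W_total ≈ -4750 J

Step 1 (isochoric): W = 0 (constant volume).
After step 1: P = 257 kPa (V unchanged).
Step 2 (adiabatic): W = (P₁V₁ − P₂V₂)/(γ−1) = (4163 − 6063)/0.4 = -4749 J.
W_total = 0 − 4749 = -4749 J.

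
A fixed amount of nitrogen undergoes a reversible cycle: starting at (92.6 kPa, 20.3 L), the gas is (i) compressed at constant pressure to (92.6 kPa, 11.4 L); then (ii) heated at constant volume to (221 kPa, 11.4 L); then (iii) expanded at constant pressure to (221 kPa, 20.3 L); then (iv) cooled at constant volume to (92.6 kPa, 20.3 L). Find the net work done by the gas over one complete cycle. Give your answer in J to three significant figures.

Constant-volume legs do no work.
W(i) = (92.6)(11.4 − 20.3) = -824.1 J; W(iii) = (221)(20.3 − 11.4) = 1967 J.
W_net = -824.1 + 1967 = 1143 J (the clockwise enclosed area).

W_net ≈ 1140 J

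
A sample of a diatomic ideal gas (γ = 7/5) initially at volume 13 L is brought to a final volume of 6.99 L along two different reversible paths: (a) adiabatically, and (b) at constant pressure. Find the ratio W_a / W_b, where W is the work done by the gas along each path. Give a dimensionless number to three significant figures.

Path (a) adiabatic: W = P₁V₁(1 − (V₁/V₂)^(γ−1))/(γ−1) → W_a/(P₁V₁) = -0.7043.
Path (b) isobaric: W = P₁(V₂ − V₁) → W_b/(P₁V₁) = -0.4623.
W_a / W_b = -0.7043 / -0.4623 = 1.523.

W_a / W_b ≈ 1.52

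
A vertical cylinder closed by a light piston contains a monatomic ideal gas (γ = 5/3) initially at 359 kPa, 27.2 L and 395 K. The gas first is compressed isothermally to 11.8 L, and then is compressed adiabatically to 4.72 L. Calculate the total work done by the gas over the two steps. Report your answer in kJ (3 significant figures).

Step 1 (isothermal): W = P₁V₁ ln(V₂/V₁) = (9765) ln(11.8/27.2) = -8155 J.
After step 1: P = 827.5 kPa, V = 11.8 L, T = 395 K.
Step 2 (adiabatic): W = (P₁V₁ − P₂V₂)/(γ−1) = (9765 − 17987)/0.667 = -12333 J.
W_total = -8155 − 12333 = -20488 J.

W_total ≈ -20.5 kJ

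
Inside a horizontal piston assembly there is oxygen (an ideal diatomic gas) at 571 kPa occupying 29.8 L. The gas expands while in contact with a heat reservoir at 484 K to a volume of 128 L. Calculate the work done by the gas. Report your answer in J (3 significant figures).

Isothermal: W = nRT ln(V₂/V₁) = P₁V₁ ln(V₂/V₁).
P₁V₁ = (571 kPa)(29.8 L) = 17016 J.
W = 17016 × ln(128/29.8) = 17016 × 1.458
W_by_gas = 24801 J.

W ≈ 24800 J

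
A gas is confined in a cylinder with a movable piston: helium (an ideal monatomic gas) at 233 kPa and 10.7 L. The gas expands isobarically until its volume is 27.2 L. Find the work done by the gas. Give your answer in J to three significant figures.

W ≈ 3840 J

Isobaric: W = P ΔV.
W = (233 kPa)(27.2 − 10.7 L) = (233)(16.5) = 3844 J.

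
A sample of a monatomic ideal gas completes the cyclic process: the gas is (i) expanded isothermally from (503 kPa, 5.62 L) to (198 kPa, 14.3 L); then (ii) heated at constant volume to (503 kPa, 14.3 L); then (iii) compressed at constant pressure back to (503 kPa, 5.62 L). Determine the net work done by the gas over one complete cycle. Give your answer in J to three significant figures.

Leg (i): W = PᵢVᵢ ln(V_f/Vᵢ) = (2827) ln(14.3/5.62) = 2640 J.
Leg (ii): W = 0.
Leg (iii): W = PΔV = (503)(5.62 − 14.3) = -4366 J.
W_net = 2640 − 4366 = -1726 J.

W_net ≈ -1730 J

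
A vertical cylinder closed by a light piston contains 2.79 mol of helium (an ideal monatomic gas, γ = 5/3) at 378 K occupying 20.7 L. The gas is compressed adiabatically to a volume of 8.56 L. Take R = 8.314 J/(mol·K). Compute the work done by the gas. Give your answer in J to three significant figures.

Adiabatic: TV^(γ−1) = const with γ = 5/3.
T₂ = T₁ (V₁/V₂)^(γ−1) = 378 × (20.7/8.56)^0.667 = 378 × 1.802 = 681 K.
W_by = nCᵥ(T₁ − T₂) = (2.79)(12.47)(378 − 681) = -10543 J.

W ≈ -10500 J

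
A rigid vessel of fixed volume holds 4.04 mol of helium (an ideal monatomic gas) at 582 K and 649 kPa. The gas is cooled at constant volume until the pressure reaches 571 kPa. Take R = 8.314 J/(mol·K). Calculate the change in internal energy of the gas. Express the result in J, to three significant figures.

Constant volume ⇒ W = 0, so Q = ΔU = nCᵥΔT with Cᵥ = 3R/2 = 12.47 J/(mol·K).
At constant V, T₂/T₁ = P₂/P₁ ⇒ ΔT = T₁(P₂/P₁ − 1) = 582·(571/649 − 1) = -69.95 K.
ΔU = (4.04)(12.47)(-69.95) = -3524 J.

ΔU ≈ -3520 J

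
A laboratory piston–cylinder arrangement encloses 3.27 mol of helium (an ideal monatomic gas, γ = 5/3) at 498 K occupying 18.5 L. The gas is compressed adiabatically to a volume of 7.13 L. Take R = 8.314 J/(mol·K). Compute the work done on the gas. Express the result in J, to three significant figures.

W ≈ 18000 J

Adiabatic: TV^(γ−1) = const with γ = 5/3.
T₂ = T₁ (V₁/V₂)^(γ−1) = 498 × (18.5/7.13)^0.667 = 498 × 1.888 = 940.3 K.
W_by = nCᵥ(T₁ − T₂) = (3.27)(12.47)(498 − 940.3) = -18039 J.
Work on gas = −W_by = 18039 J.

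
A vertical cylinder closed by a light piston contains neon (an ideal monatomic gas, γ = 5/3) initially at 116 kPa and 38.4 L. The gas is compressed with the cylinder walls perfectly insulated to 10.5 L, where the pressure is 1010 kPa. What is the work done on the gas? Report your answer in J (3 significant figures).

Adiabatic: W = (P₁V₁ − P₂V₂)/(γ − 1) with γ = 5/3.
P₁V₁ = 4454 J, P₂V₂ = 10605 J.
W = (4454 − 10605) / 0.6667 = -9226 J.
Work on gas = −W_by = 9226 J.

W ≈ 9230 J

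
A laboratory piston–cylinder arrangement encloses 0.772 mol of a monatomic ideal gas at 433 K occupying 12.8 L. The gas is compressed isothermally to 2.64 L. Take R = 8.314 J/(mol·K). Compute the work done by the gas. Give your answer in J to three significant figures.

W ≈ -4390 J

Isothermal: W = nRT ln(V₂/V₁).
W = (0.772)(8.314)(433) × ln(2.64/12.8)
  = 2779 × -1.579
W_by_gas = -4387 J.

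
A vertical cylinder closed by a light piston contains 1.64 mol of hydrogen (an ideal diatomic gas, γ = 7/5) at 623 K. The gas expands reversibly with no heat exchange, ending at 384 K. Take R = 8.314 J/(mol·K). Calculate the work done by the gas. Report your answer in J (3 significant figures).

Adiabatic ⇒ Q = 0, so W_by = −ΔU = nCᵥ(T₁ − T₂).
Cᵥ = 5R/2 = 20.79 J/(mol·K).
W = (1.64)(20.79)(623 − 384) = 8147 J.

W ≈ 8150 J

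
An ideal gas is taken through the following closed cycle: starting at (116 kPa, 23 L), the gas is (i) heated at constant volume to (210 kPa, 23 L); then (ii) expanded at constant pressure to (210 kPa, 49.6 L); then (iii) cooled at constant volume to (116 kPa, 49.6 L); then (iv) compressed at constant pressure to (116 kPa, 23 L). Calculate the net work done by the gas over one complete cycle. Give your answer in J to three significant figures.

Constant-volume legs do no work.
W(ii) = (210)(49.6 − 23) = 5586 J; W(iv) = (116)(23 − 49.6) = -3086 J.
W_net = 5586 − 3086 = 2500 J (the clockwise enclosed area).

W_net ≈ 2500 J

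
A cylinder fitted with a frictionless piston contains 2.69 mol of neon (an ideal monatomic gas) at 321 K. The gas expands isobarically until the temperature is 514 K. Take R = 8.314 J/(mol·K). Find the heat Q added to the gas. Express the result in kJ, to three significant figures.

Isobaric: W = nRΔT = (2.69)(8.314)(193) = 4316 J.
ΔU = nCᵥΔT with Cᵥ = 3R/2: ΔU = (2.69)(12.47)(193) = 6475 J.
Q = ΔU + W = 6475 + 4316 = 10791 J.

Q ≈ 10.8 kJ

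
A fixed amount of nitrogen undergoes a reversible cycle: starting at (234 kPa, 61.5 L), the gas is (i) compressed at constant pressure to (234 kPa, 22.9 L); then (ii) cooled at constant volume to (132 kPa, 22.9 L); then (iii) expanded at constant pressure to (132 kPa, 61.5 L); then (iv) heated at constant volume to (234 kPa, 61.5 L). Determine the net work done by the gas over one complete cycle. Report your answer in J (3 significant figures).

Constant-volume legs do no work.
W(i) = (234)(22.9 − 61.5) = -9032 J; W(iii) = (132)(61.5 − 22.9) = 5095 J.
W_net = -9032 + 5095 = -3937 J (the counter-clockwise enclosed area).

W_net ≈ -3940 J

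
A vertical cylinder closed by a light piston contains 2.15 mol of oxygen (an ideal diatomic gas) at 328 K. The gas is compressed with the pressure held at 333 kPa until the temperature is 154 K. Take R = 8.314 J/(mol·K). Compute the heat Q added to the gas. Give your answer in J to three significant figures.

Isobaric: W = nRΔT = (2.15)(8.314)(-174) = -3110 J.
ΔU = nCᵥΔT with Cᵥ = 5R/2: ΔU = (2.15)(20.79)(-174) = -7776 J.
Q = ΔU + W = -7776 − 3110 = -10886 J.

Q ≈ -10900 J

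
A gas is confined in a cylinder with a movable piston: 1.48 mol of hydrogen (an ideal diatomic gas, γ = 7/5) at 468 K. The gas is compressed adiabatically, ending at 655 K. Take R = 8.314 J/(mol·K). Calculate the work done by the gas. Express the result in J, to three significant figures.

Adiabatic ⇒ Q = 0, so W_by = −ΔU = nCᵥ(T₁ − T₂).
Cᵥ = 5R/2 = 20.79 J/(mol·K).
W = (1.48)(20.79)(468 − 655) = -5752 J.

W ≈ -5750 J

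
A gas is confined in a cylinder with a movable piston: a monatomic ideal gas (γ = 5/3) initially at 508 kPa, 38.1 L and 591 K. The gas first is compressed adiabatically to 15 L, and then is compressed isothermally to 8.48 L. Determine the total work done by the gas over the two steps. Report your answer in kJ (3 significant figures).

Step 1 (adiabatic): W = (P₁V₁ − P₂V₂)/(γ−1) = (19355 − 36031)/0.667 = -25014 J.
After step 1: P = 2402 kPa, V = 15 L, T = 1100 K.
Step 2 (isothermal): W = P₁V₁ ln(V₂/V₁) = (36031) ln(8.48/15) = -20550 J.
W_total = -25014 − 20550 = -45564 J.

W_total ≈ -45.6 kJ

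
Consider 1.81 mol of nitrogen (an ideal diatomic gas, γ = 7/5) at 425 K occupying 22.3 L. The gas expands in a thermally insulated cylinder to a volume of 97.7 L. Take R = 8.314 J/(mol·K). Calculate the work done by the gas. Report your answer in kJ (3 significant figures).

Adiabatic: TV^(γ−1) = const with γ = 7/5.
T₂ = T₁ (V₁/V₂)^(γ−1) = 425 × (22.3/97.7)^0.4 = 425 × 0.5538 = 235.4 K.
W_by = nCᵥ(T₁ − T₂) = (1.81)(20.79)(425 − 235.4) = 7134 J.

W ≈ 7.13 kJ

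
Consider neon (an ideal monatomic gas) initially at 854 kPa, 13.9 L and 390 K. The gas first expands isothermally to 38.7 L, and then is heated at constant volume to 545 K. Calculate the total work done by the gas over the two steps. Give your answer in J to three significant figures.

W_total ≈ 12200 J

Step 1 (isothermal): W = P₁V₁ ln(V₂/V₁) = (11871) ln(38.7/13.9) = 12155 J.
Step 2 (isochoric): W = 0 (constant volume).
W_total = 12155 + 0 = 12155 J.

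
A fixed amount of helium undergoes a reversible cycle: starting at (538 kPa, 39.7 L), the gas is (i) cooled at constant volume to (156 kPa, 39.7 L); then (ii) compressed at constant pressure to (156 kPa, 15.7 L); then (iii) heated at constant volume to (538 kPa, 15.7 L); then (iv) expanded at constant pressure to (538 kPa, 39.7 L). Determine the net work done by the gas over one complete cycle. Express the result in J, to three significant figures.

W_net ≈ 9170 J

Constant-volume legs do no work.
W(ii) = (156)(15.7 − 39.7) = -3744 J; W(iv) = (538)(39.7 − 15.7) = 12912 J.
W_net = -3744 + 12912 = 9168 J (the clockwise enclosed area).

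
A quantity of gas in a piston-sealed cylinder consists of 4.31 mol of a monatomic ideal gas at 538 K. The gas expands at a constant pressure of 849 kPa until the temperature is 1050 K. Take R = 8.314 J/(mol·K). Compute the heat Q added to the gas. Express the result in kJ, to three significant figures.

Q ≈ 45.9 kJ

Isobaric: W = nRΔT = (4.31)(8.314)(512) = 18347 J.
ΔU = nCᵥΔT with Cᵥ = 3R/2: ΔU = (4.31)(12.47)(512) = 27520 J.
Q = ΔU + W = 27520 + 18347 = 45867 J.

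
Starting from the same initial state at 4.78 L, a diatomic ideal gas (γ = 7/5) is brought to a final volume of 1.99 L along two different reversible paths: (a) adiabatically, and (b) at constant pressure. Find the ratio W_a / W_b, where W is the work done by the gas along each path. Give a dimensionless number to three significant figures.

Path (a) adiabatic: W = P₁V₁(1 − (V₁/V₂)^(γ−1))/(γ−1) → W_a/(P₁V₁) = -1.05.
Path (b) isobaric: W = P₁(V₂ − V₁) → W_b/(P₁V₁) = -0.5837.
W_a / W_b = -1.05 / -0.5837 = 1.798.

W_a / W_b ≈ 1.80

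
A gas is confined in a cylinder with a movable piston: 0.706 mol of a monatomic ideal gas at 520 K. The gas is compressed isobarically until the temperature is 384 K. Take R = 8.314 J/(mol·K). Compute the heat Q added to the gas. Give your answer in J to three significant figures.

Isobaric: W = nRΔT = (0.706)(8.314)(-136) = -798.3 J.
ΔU = nCᵥΔT with Cᵥ = 3R/2: ΔU = (0.706)(12.47)(-136) = -1197 J.
Q = ΔU + W = -1197 − 798.3 = -1996 J.

Q ≈ -2000 J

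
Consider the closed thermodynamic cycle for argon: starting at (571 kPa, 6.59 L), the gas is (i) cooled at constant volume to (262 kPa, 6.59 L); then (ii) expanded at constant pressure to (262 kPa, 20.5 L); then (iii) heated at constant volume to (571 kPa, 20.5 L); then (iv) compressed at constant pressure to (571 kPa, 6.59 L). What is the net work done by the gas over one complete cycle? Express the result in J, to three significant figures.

Constant-volume legs do no work.
W(ii) = (262)(20.5 − 6.59) = 3644 J; W(iv) = (571)(6.59 − 20.5) = -7943 J.
W_net = 3644 − 7943 = -4298 J (the counter-clockwise enclosed area).

W_net ≈ -4300 J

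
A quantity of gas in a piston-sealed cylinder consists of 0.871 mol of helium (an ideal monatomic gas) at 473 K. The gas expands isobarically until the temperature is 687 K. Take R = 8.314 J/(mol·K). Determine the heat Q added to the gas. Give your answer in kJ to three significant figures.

Isobaric: W = nRΔT = (0.871)(8.314)(214) = 1550 J.
ΔU = nCᵥΔT with Cᵥ = 3R/2: ΔU = (0.871)(12.47)(214) = 2325 J.
Q = ΔU + W = 2325 + 1550 = 3874 J.

Q ≈ 3.87 kJ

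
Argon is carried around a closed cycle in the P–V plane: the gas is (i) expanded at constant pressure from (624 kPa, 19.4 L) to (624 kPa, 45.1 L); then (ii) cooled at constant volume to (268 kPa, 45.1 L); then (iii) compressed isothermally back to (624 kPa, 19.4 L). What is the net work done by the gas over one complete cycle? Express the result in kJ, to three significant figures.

Leg (i): W = PΔV = (624)(45.1 − 19.4) = 16037 J.
Leg (ii): W = 0.
Leg (iii): W = PᵢVᵢ ln(V_f/Vᵢ) = (12087) ln(19.4/45.1) = -10197 J.
W_net = 16037 − 10197 = 5840 J.

W_net ≈ 5.84 kJ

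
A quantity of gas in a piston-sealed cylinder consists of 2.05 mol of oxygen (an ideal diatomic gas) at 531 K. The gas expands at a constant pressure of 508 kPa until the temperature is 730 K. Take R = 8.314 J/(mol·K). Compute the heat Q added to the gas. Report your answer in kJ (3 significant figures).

Isobaric: W = nRΔT = (2.05)(8.314)(199) = 3392 J.
ΔU = nCᵥΔT with Cᵥ = 5R/2: ΔU = (2.05)(20.79)(199) = 8479 J.
Q = ΔU + W = 8479 + 3392 = 11871 J.

Q ≈ 11.9 kJ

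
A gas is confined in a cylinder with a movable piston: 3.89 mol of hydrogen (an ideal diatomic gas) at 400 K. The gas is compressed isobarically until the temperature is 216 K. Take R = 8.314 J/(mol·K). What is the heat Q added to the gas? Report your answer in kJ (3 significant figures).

Q ≈ -20.8 kJ

Isobaric: W = nRΔT = (3.89)(8.314)(-184) = -5951 J.
ΔU = nCᵥΔT with Cᵥ = 5R/2: ΔU = (3.89)(20.79)(-184) = -14877 J.
Q = ΔU + W = -14877 − 5951 = -20828 J.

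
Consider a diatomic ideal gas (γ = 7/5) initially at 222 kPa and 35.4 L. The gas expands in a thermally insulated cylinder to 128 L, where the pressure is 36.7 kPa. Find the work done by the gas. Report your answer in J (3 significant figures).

W ≈ 7900 J

Adiabatic: W = (P₁V₁ − P₂V₂)/(γ − 1) with γ = 7/5.
P₁V₁ = 7859 J, P₂V₂ = 4698 J.
W = (7859 − 4698) / 0.4 = 7903 J.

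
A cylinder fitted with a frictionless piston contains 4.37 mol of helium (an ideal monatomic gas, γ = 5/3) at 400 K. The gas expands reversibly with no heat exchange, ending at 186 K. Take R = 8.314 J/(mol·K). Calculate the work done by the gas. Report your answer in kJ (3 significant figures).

Adiabatic ⇒ Q = 0, so W_by = −ΔU = nCᵥ(T₁ − T₂).
Cᵥ = 3R/2 = 12.47 J/(mol·K).
W = (4.37)(12.47)(400 − 186) = 11663 J.

W ≈ 11.7 kJ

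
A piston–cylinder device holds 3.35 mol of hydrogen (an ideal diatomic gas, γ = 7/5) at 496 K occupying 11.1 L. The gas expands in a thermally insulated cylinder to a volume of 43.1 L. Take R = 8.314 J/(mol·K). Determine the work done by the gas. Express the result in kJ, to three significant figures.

W ≈ 14.5 kJ

Adiabatic: TV^(γ−1) = const with γ = 7/5.
T₂ = T₁ (V₁/V₂)^(γ−1) = 496 × (11.1/43.1)^0.4 = 496 × 0.5812 = 288.3 K.
W_by = nCᵥ(T₁ − T₂) = (3.35)(20.79)(496 − 288.3) = 14463 J.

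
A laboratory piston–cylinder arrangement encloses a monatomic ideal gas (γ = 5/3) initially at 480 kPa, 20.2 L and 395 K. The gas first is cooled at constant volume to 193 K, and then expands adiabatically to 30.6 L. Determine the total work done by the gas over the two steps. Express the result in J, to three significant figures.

W_total ≈ 1720 J

Step 1 (isochoric): W = 0 (constant volume).
After step 1: P = 234.5 kPa (V unchanged).
Step 2 (adiabatic): W = (P₁V₁ − P₂V₂)/(γ−1) = (4738 − 3592)/0.667 = 1719 J.
W_total = 0 + 1719 = 1719 J.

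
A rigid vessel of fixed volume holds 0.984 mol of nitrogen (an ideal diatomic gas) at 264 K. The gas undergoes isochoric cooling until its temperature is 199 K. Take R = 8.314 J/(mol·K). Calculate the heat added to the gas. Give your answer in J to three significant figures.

Q ≈ -1330 J

Constant volume ⇒ W = 0, so Q = ΔU = nCᵥΔT with Cᵥ = 5R/2 = 20.79 J/(mol·K).
ΔU = (0.984)(20.79)(199 − 264) = -1329 J.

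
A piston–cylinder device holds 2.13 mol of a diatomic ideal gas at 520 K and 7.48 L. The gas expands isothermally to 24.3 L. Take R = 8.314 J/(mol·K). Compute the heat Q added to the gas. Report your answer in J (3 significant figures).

Isothermal ⇒ ΔU = 0, so Q = W = nRT ln(V₂/V₁).
Q = (2.13)(8.314)(520) ln(24.3/7.48) = 9209 × 1.178 = 10850 J.

Q ≈ 10800 J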